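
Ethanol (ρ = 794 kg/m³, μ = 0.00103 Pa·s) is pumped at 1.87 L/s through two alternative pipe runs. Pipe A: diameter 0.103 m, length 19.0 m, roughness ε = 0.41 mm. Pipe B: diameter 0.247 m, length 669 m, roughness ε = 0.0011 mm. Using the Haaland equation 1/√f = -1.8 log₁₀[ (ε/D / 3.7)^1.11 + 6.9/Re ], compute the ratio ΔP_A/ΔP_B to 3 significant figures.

ΔP_A/ΔP_B ≈ 2.23

Pipe A: V = Q/A = 0.00187/0.008332 = 0.2244 m/s; Re = 1.782e+04; ε/D = 0.00398; Haaland → f = 0.03321; ΔP_A = f(L/D)(ρV²/2) = 122.5 Pa.
Pipe B: V = Q/A = 0.00187/0.04792 = 0.03903 m/s; Re = 7431; ε/D = 4.45e-06; Haaland → f = 0.03357; ΔP_B = f(L/D)(ρV²/2) = 54.98 Pa.
ΔP_A/ΔP_B = 122.5/54.98 = 2.23.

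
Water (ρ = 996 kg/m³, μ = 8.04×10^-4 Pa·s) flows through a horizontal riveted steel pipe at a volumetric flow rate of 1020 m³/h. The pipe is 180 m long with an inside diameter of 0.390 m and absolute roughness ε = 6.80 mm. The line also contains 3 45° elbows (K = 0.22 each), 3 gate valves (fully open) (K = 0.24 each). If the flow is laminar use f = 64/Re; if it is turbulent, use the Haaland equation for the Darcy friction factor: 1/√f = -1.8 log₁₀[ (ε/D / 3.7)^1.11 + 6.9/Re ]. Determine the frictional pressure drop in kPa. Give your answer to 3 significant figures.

ΔP ≈ 63.7 kPa

Q = 1020 m³/h = 1020/3600 = 0.2833 m³/s.
Cross-sectional area A = πD²/4 = π(0.39)²/4 = 0.1195 m²; mean velocity V = Q/A = 0.2833/0.1195 = 2.372 m/s.
Reynolds number Re = ρVD/μ = 996 · 2.372 · 0.39 / 0.000804 = 1.146e+06.
Re > 4000 → turbulent. Relative roughness ε/D = 0.0068/0.39 = 0.0174. Haaland: 1/√f = -1.8 log₁₀[(0.0174/3.7)^1.11 + 6.9/1.146e+06] = -1.8 log₁₀[0.00261 + 6.02e-06] = 4.647, so f = 0.04631.
Total minor-loss coefficient ΣK = 3·0.22 + 3·0.24 = 1.38.
ΔP = [f·L/D + ΣK]·(ρV²/2) = [0.04631·180/0.39 + 1.38]·(996·2.372²/2) = [21.37 + 1.38]·2801 = 6.374e+04 Pa.
ΔP = 6.374e+04 Pa = 63.7 kPa.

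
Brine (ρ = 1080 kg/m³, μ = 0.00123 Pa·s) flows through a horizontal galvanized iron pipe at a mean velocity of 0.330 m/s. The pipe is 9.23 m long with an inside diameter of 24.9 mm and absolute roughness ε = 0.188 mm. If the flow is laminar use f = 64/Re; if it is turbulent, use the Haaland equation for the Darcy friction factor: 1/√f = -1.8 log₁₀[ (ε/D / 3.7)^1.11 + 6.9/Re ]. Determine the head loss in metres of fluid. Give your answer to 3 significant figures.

h_f ≈ 0.0870 m

Reynolds number Re = ρVD/μ = 1080 · 0.33 · 0.0249 / 0.00123 = 7215.
Re > 4000 → turbulent. Relative roughness ε/D = 0.000188/0.0249 = 0.00755. Haaland: 1/√f = -1.8 log₁₀[(0.00755/3.7)^1.11 + 6.9/7215] = -1.8 log₁₀[0.00103 + 0.000956] = 4.863, so f = 0.04229.
Darcy-Weisbach: ΔP = f(L/D)(ρV²/2) = 0.04229·(9.23/0.0249)·(1080·0.33²/2) = 0.04229·370.7·58.81 = 921.9 Pa.
Head loss h_f = ΔP/(ρg) = 921.9/(1080·9.81) = 0.0870 m.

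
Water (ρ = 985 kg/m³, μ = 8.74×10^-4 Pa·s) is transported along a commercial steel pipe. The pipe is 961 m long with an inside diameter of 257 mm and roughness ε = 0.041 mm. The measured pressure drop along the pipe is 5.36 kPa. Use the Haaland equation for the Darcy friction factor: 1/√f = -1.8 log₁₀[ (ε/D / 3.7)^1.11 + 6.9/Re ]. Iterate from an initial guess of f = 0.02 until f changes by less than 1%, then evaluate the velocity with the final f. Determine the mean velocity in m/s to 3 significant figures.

V ≈ 0.401 m/s

Rearranging Darcy-Weisbach: V = √(2·ΔP·D/(f·L·ρ)). With ε/D = 4.1e-05/0.257 = 0.00016, iterate starting from f = 0.02:
  f = 0.02 → V = √(2·5360·0.257/(0.02·961·985)) = 0.3815 m/s; Re = ρVD/μ = 1.105e+05; f → 0.01823
  f = 0.01823 → V = 0.3996 m/s; Re = 1.157e+05; f → 0.01808
Converged (Δf/f < 1%). With the final f = 0.01808: V = √(2·5360·0.257/(0.01808·961·985)) = 0.4012 m/s.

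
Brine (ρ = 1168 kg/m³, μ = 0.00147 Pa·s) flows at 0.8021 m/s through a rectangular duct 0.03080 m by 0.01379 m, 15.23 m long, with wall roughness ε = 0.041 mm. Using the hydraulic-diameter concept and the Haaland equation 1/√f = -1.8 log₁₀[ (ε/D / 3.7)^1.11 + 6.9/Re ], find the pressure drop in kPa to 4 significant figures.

ΔP ≈ 9.749 kPa

Hydraulic diameter D_h = 4A/P = 4·(0.0308·0.01379)/(2·(0.0308+0.01379)) = 0.001699/0.08918 = 0.01905 m.
Re = ρVD_h/μ = 1168·0.8021·0.01905/0.00147 = 1.214e+04.
ε/D_h = 4.1e-05/0.01905 = 0.00215; Haaland gives 1/√f = -1.8 log₁₀[0.000256+0.000568] = 5.551, so f = 0.03246.
ΔP = f(L/D_h)(ρV²/2) = 0.03246·15.23/0.01905·375.7 = 9749 Pa.
ΔP = 9.749 kPa.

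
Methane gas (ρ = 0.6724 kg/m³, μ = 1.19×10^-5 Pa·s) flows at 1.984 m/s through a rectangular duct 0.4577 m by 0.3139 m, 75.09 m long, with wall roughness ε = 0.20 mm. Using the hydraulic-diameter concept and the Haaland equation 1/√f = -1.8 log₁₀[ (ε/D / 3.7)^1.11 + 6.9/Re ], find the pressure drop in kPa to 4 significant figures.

Hydraulic diameter D_h = 4A/P = 4·(0.4577·0.3139)/(2·(0.4577+0.3139)) = 0.5747/1.543 = 0.3724 m.
Re = ρVD_h/μ = 0.6724·1.984·0.3724/1.19e-05 = 4.175e+04.
ε/D_h = 0.0002/0.3724 = 0.000537; Haaland gives 1/√f = -1.8 log₁₀[5.49e-05+0.000165] = 6.583, so f = 0.02308.
ΔP = f(L/D_h)(ρV²/2) = 0.02308·75.09/0.3724·1.323 = 6.158 Pa.
ΔP = 0.006158 kPa.

ΔP ≈ 0.006158 kPa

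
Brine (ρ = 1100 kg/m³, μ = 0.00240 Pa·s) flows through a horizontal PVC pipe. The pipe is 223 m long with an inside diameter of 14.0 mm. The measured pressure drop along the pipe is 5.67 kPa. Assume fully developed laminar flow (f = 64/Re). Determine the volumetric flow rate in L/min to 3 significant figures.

Q ≈ 0.599 L/min

For laminar flow, f = 64/Re with Re = ρVD/μ, so Darcy-Weisbach reduces to ΔP = 32μLV/D². Solving for V: V = ΔP·D²/(32μL) = 5670·(0.014)²/(32·0.0024·223) = 0.06489 m/s.
Check: Re = ρVD/μ = 1100·0.06489·0.014/0.0024 = 416.4 < 2300, so the laminar assumption holds.
Q = V·A = 0.06489·(π/4·0.014²) = 9.989e-06 m³/s = 0.599 L/min.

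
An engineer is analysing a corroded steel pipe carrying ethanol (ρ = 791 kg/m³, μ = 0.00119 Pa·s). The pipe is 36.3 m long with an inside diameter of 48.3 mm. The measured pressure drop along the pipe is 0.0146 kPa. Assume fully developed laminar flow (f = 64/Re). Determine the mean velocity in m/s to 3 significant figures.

For laminar flow, f = 64/Re with Re = ρVD/μ, so Darcy-Weisbach reduces to ΔP = 32μLV/D². Solving for V: V = ΔP·D²/(32μL) = 14.6·(0.0483)²/(32·0.00119·36.3) = 0.02464 m/s.
Check: Re = ρVD/μ = 791·0.02464·0.0483/0.00119 = 791.1 < 2300, so the laminar assumption holds.

V ≈ 0.0246 m/s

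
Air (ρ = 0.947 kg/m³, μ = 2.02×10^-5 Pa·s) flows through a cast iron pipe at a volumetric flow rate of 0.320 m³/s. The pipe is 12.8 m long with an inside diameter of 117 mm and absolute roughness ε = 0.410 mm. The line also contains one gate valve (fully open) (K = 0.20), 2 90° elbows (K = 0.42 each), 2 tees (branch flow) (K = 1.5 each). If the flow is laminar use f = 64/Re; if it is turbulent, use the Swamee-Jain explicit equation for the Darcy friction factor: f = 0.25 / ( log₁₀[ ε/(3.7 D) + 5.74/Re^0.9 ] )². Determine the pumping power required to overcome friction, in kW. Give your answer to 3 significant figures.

P ≈ 0.958 kW

Cross-sectional area A = πD²/4 = π(0.117)²/4 = 0.01075 m²; mean velocity V = Q/A = 0.32/0.01075 = 29.76 m/s.
Reynolds number Re = ρVD/μ = 0.947 · 29.76 · 0.117 / 2.02e-05 = 1.633e+05.
Re > 4000 → turbulent. Relative roughness ε/D = 0.00041/0.117 = 0.0035. Swamee-Jain: f = 0.25/(log₁₀[0.0035/3.7 + 5.74/1.633e+05^0.9])² = 0.25/(log₁₀[0.000947 + 0.000117])² = 0.25/(-2.973)² = 0.02828.
Total minor-loss coefficient ΣK = 1·0.2 + 2·0.42 + 2·1.5 = 4.04.
ΔP = [f·L/D + ΣK]·(ρV²/2) = [0.02828·12.8/0.117 + 4.04]·(0.947·29.76²/2) = [3.094 + 4.04]·419.5 = 2993 Pa.
Pumping power P = QΔP = 0.32·2993 = 957.6 W = 0.958 kW.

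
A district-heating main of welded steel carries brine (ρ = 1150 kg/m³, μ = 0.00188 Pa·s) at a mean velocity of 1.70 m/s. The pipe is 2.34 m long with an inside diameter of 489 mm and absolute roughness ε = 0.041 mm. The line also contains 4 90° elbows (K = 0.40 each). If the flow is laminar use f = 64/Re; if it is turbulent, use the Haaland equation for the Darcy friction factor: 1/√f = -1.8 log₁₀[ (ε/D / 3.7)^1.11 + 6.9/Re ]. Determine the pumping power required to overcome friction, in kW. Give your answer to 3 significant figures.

P ≈ 0.885 kW

Reynolds number Re = ρVD/μ = 1150 · 1.7 · 0.489 / 0.00188 = 5.085e+05.
Re > 4000 → turbulent. Relative roughness ε/D = 4.1e-05/0.489 = 8.38e-05. Haaland: 1/√f = -1.8 log₁₀[(8.38e-05/3.7)^1.11 + 6.9/5.085e+05] = -1.8 log₁₀[6.99e-06 + 1.36e-05] = 8.437, so f = 0.01405.
Total minor-loss coefficient ΣK = 4·0.4 = 1.6.
ΔP = [f·L/D + ΣK]·(ρV²/2) = [0.01405·2.34/0.489 + 1.6]·(1150·1.7²/2) = [0.06723 + 1.6]·1662 = 2771 Pa.
Q = V·A = 1.7·0.1878 = 0.3193 m³/s.
Pumping power P = QΔP = 0.3193·2771 = 884.5 W = 0.885 kW.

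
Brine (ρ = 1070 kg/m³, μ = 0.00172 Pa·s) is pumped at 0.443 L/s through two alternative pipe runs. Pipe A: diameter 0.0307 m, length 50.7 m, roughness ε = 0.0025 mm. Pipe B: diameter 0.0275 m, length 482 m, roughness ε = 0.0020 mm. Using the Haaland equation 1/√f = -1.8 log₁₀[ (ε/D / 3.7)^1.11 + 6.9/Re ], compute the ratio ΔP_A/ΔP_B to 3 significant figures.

ΔP_A/ΔP_B ≈ 0.0625

Pipe A: V = Q/A = 0.000443/0.0007402 = 0.5985 m/s; Re = 1.143e+04; ε/D = 8.14e-05; Haaland → f = 0.02987; ΔP_A = f(L/D)(ρV²/2) = 9453 Pa.
Pipe B: V = Q/A = 0.000443/0.000594 = 0.7458 m/s; Re = 1.276e+04; ε/D = 7.27e-05; Haaland → f = 0.029; ΔP_B = f(L/D)(ρV²/2) = 1.513e+05 Pa.
ΔP_A/ΔP_B = 9453/1.513e+05 = 0.0625.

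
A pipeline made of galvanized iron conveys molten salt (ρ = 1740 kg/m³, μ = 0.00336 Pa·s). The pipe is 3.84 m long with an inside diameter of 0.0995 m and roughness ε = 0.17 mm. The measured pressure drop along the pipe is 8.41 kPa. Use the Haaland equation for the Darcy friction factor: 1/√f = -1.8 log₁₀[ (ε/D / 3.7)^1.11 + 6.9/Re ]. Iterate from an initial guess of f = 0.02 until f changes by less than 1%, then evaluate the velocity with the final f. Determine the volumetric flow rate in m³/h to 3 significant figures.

Q ≈ 91.3 m³/h

Rearranging Darcy-Weisbach: V = √(2·ΔP·D/(f·L·ρ)). With ε/D = 0.00017/0.0995 = 0.00171, iterate starting from f = 0.02:
  f = 0.02 → V = √(2·8410·0.0995/(0.02·3.84·1740)) = 3.539 m/s; Re = ρVD/μ = 1.823e+05; f → 0.02347
  f = 0.02347 → V = 3.267 m/s; Re = 1.683e+05; f → 0.02354
Converged (Δf/f < 1%). With the final f = 0.02354: V = √(2·8410·0.0995/(0.02354·3.84·1740)) = 3.262 m/s.
Q = V·A = 3.262·(π/4·0.0995²) = 0.02536 m³/s = 91.3 m³/h.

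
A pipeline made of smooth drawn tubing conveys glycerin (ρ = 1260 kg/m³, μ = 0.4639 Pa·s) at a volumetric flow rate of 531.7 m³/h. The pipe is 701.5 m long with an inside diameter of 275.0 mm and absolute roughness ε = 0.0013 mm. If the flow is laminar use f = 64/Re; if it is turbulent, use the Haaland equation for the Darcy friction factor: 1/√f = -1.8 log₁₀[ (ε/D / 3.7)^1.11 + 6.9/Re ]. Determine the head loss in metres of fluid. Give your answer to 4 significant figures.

Q = 531.7 m³/h = 531.7/3600 = 0.1477 m³/s.
Cross-sectional area A = πD²/4 = π(0.275)²/4 = 0.0594 m²; mean velocity V = Q/A = 0.1477/0.0594 = 2.487 m/s.
Reynolds number Re = ρVD/μ = 1260 · 2.487 · 0.275 / 0.464 = 1857.
Re < 2300 → laminar flow, so f = 64/Re = 64/1857 = 0.03446 (the turbulent correlation is not needed).
Darcy-Weisbach: ΔP = f(L/D)(ρV²/2) = 0.03446·(701.5/0.275)·(1260·2.487²/2) = 0.03446·2551·3895 = 3.424e+05 Pa.
Head loss h_f = ΔP/(ρg) = 3.424e+05/(1260·9.81) = 27.70 m.

h_f ≈ 27.70 m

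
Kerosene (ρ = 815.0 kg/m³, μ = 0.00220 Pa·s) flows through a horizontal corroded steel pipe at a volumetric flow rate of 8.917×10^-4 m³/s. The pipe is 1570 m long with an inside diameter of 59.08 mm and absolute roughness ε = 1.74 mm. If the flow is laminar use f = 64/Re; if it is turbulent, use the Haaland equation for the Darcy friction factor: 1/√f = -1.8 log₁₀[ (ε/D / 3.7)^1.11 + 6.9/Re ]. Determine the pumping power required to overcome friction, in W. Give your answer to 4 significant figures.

Cross-sectional area A = πD²/4 = π(0.05908)²/4 = 0.002741 m²; mean velocity V = Q/A = 0.0008917/0.002741 = 0.3253 m/s.
Reynolds number Re = ρVD/μ = 815 · 0.3253 · 0.05908 / 0.0022 = 7119.
Re > 4000 → turbulent. Relative roughness ε/D = 0.00174/0.05908 = 0.0295. Haaland: 1/√f = -1.8 log₁₀[(0.0295/3.7)^1.11 + 6.9/7119] = -1.8 log₁₀[0.00468 + 0.000969] = 4.047, so f = 0.06106.
Darcy-Weisbach: ΔP = f(L/D)(ρV²/2) = 0.06106·(1570/0.05908)·(815·0.3253²/2) = 0.06106·2.657e+04·43.11 = 6.996e+04 Pa.
Pumping power P = QΔP = 0.0008917·6.996e+04 = 62.385 W = 62.39 W.

P ≈ 62.39 W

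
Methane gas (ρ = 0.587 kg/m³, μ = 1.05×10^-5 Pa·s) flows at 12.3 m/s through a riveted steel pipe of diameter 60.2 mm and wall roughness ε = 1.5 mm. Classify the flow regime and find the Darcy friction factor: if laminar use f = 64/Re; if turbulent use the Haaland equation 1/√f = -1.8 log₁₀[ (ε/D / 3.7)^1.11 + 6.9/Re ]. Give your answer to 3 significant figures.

f ≈ 0.0539

Re = ρVD/μ = 0.587·12.3·0.0602/1.05e-05 = 4.14e+04.
Re > 4000 → turbulent. ε/D = 0.0015/0.0602 = 0.0249; Haaland: 1/√f = -1.8 log₁₀[0.00389 + 0.000167] = 4.306, so f = 0.05393.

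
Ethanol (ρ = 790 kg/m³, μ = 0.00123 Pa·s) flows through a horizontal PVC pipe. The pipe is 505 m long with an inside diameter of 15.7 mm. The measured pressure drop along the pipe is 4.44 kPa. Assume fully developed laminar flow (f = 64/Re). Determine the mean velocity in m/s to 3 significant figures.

For laminar flow, f = 64/Re with Re = ρVD/μ, so Darcy-Weisbach reduces to ΔP = 32μLV/D². Solving for V: V = ΔP·D²/(32μL) = 4440·(0.0157)²/(32·0.00123·505) = 0.05506 m/s.
Check: Re = ρVD/μ = 790·0.05506·0.0157/0.00123 = 555.2 < 2300, so the laminar assumption holds.

V ≈ 0.0551 m/s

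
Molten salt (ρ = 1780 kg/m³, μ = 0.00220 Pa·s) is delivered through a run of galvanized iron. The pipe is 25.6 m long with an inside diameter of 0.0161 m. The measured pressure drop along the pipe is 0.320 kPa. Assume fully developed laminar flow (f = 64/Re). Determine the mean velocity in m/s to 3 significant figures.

For laminar flow, f = 64/Re with Re = ρVD/μ, so Darcy-Weisbach reduces to ΔP = 32μLV/D². Solving for V: V = ΔP·D²/(32μL) = 320·(0.0161)²/(32·0.0022·25.6) = 0.04602 m/s.
Check: Re = ρVD/μ = 1780·0.04602·0.0161/0.0022 = 599.5 < 2300, so the laminar assumption holds.

V ≈ 0.0460 m/s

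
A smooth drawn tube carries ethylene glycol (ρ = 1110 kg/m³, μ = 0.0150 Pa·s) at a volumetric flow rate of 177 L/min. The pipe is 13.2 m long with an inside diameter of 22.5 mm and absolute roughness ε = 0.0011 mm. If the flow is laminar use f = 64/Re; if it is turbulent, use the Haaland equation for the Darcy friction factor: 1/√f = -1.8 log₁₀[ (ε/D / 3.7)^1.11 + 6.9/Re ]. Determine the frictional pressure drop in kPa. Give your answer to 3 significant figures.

ΔP ≈ 524 kPa

Q = 177 L/min = 177/60000 = 0.00295 m³/s.
Cross-sectional area A = πD²/4 = π(0.0225)²/4 = 0.0003976 m²; mean velocity V = Q/A = 0.00295/0.0003976 = 7.419 m/s.
Reynolds number Re = ρVD/μ = 1110 · 7.419 · 0.0225 / 0.015 = 1.235e+04.
Re > 4000 → turbulent. Relative roughness ε/D = 1.1e-06/0.0225 = 4.89e-05. Haaland: 1/√f = -1.8 log₁₀[(4.89e-05/3.7)^1.11 + 6.9/1.235e+04] = -1.8 log₁₀[3.84e-06 + 0.000559] = 5.85, so f = 0.02922.
Darcy-Weisbach: ΔP = f(L/D)(ρV²/2) = 0.02922·(13.2/0.0225)·(1110·7.419²/2) = 0.02922·586.7·3.055e+04 = 5.237e+05 Pa.
ΔP = 5.237e+05 Pa = 524 kPa.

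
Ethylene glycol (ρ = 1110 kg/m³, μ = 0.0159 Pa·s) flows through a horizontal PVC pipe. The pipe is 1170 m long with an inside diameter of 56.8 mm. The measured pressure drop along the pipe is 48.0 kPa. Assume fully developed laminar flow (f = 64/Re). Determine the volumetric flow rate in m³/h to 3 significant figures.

Q ≈ 2.37 m³/h

For laminar flow, f = 64/Re with Re = ρVD/μ, so Darcy-Weisbach reduces to ΔP = 32μLV/D². Solving for V: V = ΔP·D²/(32μL) = 4.8e+04·(0.0568)²/(32·0.0159·1170) = 0.2601 m/s.
Check: Re = ρVD/μ = 1110·0.2601·0.0568/0.0159 = 1032 < 2300, so the laminar assumption holds.
Q = V·A = 0.2601·(π/4·0.0568²) = 0.0006592 m³/s = 2.37 m³/h.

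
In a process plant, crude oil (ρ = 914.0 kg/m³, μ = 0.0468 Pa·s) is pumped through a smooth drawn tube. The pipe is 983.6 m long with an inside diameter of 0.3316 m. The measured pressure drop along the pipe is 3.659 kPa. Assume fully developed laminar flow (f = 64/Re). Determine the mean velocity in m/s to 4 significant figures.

For laminar flow, f = 64/Re with Re = ρVD/μ, so Darcy-Weisbach reduces to ΔP = 32μLV/D². Solving for V: V = ΔP·D²/(32μL) = 3659·(0.3316)²/(32·0.0468·983.6) = 0.2731 m/s.
Check: Re = ρVD/μ = 914·0.2731·0.3316/0.0468 = 1769 < 2300, so the laminar assumption holds.

V ≈ 0.2731 m/s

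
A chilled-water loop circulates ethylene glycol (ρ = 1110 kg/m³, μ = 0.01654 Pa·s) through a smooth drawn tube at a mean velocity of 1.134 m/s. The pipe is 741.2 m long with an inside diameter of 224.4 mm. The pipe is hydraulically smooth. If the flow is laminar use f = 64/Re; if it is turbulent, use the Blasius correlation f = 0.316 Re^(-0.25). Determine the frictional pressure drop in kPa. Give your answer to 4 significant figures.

ΔP ≈ 65.16 kPa

Reynolds number Re = ρVD/μ = 1110 · 1.134 · 0.2244 / 0.0165 = 1.708e+04.
Re > 4000 → turbulent. Smooth-pipe (Blasius): f = 0.316 Re^(-0.25) = 0.316/(1.708e+04)^0.25 = 0.02764.
Darcy-Weisbach: ΔP = f(L/D)(ρV²/2) = 0.02764·(741.2/0.2244)·(1110·1.134²/2) = 0.02764·3303·713.7 = 6.516e+04 Pa.
ΔP = 6.516e+04 Pa = 65.16 kPa.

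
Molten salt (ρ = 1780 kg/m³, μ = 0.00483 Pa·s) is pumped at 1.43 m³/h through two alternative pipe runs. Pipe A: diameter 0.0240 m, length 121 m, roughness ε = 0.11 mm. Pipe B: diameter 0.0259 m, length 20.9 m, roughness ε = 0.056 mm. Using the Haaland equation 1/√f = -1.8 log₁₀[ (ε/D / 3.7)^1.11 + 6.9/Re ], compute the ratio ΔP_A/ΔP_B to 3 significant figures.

Pipe A: V = Q/A = 0.0003972/0.0004524 = 0.8781 m/s; Re = 7766; ε/D = 0.00458; Haaland → f = 0.03856; ΔP_A = f(L/D)(ρV²/2) = 1.334e+05 Pa.
Pipe B: V = Q/A = 0.0003972/0.0005269 = 0.754 m/s; Re = 7196; ε/D = 0.00216; Haaland → f = 0.03633; ΔP_B = f(L/D)(ρV²/2) = 1.483e+04 Pa.
ΔP_A/ΔP_B = 1.334e+05/1.483e+04 = 8.99.

ΔP_A/ΔP_B ≈ 8.99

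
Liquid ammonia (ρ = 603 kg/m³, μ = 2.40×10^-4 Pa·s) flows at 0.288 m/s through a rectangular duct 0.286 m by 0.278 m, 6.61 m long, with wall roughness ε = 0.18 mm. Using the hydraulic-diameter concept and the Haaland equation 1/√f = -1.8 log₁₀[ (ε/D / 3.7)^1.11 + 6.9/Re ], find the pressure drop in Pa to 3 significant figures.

ΔP ≈ 11.3 Pa

Hydraulic diameter D_h = 4A/P = 4·(0.286·0.278)/(2·(0.286+0.278)) = 0.318/1.128 = 0.2819 m.
Re = ρVD_h/μ = 603·0.288·0.2819/0.00024 = 2.04e+05.
ε/D_h = 0.00018/0.2819 = 0.000638; Haaland gives 1/√f = -1.8 log₁₀[6.65e-05+3.38e-05] = 7.197, so f = 0.0193.
ΔP = f(L/D_h)(ρV²/2) = 0.0193·6.61/0.2819·25.01 = 11.32 Pa.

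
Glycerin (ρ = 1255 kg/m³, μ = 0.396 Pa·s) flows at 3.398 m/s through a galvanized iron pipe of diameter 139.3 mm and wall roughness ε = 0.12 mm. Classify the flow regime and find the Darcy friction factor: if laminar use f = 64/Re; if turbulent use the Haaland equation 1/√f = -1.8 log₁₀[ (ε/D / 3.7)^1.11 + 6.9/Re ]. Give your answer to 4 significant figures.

f ≈ 0.04266

Re = ρVD/μ = 1255·3.398·0.1393/0.396 = 1500.
Re < 2300 → laminar, so f = 64/Re = 0.04266 (roughness is irrelevant in laminar flow).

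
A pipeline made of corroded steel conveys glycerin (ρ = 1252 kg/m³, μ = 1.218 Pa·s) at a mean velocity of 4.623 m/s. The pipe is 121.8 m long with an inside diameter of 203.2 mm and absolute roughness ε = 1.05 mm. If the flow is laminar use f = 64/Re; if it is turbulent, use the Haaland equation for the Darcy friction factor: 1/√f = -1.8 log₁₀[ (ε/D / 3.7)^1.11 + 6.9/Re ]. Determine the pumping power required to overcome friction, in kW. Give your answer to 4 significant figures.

P ≈ 79.69 kW

Reynolds number Re = ρVD/μ = 1252 · 4.623 · 0.2032 / 1.22 = 965.6.
Re < 2300 → laminar flow, so f = 64/Re = 64/965.6 = 0.06628 (the turbulent correlation is not needed).
Darcy-Weisbach: ΔP = f(L/D)(ρV²/2) = 0.06628·(121.8/0.2032)·(1252·4.623²/2) = 0.06628·599.4·1.338e+04 = 5.315e+05 Pa.
Q = V·A = 4.623·0.03243 = 0.1499 m³/s.
Pumping power P = QΔP = 0.1499·5.315e+05 = 79686 W = 79.69 kW.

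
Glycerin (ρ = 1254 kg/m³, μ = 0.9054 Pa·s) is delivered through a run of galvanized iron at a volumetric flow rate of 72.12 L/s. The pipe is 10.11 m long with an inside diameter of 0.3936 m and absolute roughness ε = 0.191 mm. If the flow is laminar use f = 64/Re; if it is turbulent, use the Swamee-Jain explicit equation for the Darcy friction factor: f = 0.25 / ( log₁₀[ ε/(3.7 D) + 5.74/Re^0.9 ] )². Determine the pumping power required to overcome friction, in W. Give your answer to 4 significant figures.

Q = 72.12 L/s = 72.12/1000 = 0.07212 m³/s.
Cross-sectional area A = πD²/4 = π(0.3936)²/4 = 0.1217 m²; mean velocity V = Q/A = 0.07212/0.1217 = 0.5927 m/s.
Reynolds number Re = ρVD/μ = 1254 · 0.5927 · 0.3936 / 0.905 = 323.1.
Re < 2300 → laminar flow, so f = 64/Re = 64/323.1 = 0.1981 (the turbulent correlation is not needed).
Darcy-Weisbach: ΔP = f(L/D)(ρV²/2) = 0.1981·(10.11/0.3936)·(1254·0.5927²/2) = 0.1981·25.69·220.3 = 1121 Pa.
Pumping power P = QΔP = 0.07212·1121 = 80.824 W = 80.82 W.

P ≈ 80.82 W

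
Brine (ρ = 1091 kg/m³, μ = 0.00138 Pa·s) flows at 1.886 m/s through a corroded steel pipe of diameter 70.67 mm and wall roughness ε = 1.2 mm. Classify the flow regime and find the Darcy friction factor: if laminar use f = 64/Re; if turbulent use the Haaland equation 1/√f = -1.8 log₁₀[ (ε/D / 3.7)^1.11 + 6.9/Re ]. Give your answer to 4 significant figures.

Re = ρVD/μ = 1091·1.886·0.07067/0.00138 = 1.054e+05.
Re > 4000 → turbulent. ε/D = 0.0012/0.07067 = 0.017; Haaland: 1/√f = -1.8 log₁₀[0.00254 + 6.55e-05] = 4.652, so f = 0.04621.

f ≈ 0.04621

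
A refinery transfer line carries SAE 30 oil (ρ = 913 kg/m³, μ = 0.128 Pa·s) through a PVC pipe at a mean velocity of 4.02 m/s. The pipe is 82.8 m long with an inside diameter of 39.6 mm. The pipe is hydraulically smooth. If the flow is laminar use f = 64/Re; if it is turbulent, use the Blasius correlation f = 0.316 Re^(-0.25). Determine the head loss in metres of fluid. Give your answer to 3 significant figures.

h_f ≈ 97.1 m

Reynolds number Re = ρVD/μ = 913 · 4.02 · 0.0396 / 0.128 = 1135.
Re < 2300 → laminar flow, so f = 64/Re = 64/1135 = 0.05636 (the turbulent correlation is not needed).
Darcy-Weisbach: ΔP = f(L/D)(ρV²/2) = 0.05636·(82.8/0.0396)·(913·4.02²/2) = 0.05636·2091·7377 = 8.694e+05 Pa.
Head loss h_f = ΔP/(ρg) = 8.694e+05/(913·9.81) = 97.1 m.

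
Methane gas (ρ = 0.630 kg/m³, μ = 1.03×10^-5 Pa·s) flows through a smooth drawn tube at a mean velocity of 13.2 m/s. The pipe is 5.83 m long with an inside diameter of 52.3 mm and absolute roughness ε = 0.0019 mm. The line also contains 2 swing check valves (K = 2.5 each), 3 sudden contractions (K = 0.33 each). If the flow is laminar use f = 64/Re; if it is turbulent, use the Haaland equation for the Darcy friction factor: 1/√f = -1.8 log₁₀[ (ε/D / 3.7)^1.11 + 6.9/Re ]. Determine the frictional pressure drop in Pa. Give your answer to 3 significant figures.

ΔP ≈ 461 Pa

Reynolds number Re = ρVD/μ = 0.63 · 13.2 · 0.0523 / 1.03e-05 = 4.223e+04.
Re > 4000 → turbulent. Relative roughness ε/D = 1.9e-06/0.0523 = 3.63e-05. Haaland: 1/√f = -1.8 log₁₀[(3.63e-05/3.7)^1.11 + 6.9/4.223e+04] = -1.8 log₁₀[2.76e-06 + 0.000163] = 6.803, so f = 0.02161.
Total minor-loss coefficient ΣK = 2·2.5 + 3·0.33 = 5.99.
ΔP = [f·L/D + ΣK]·(ρV²/2) = [0.02161·5.83/0.0523 + 5.99]·(0.63·13.2²/2) = [2.409 + 5.99]·54.89 = 461 Pa.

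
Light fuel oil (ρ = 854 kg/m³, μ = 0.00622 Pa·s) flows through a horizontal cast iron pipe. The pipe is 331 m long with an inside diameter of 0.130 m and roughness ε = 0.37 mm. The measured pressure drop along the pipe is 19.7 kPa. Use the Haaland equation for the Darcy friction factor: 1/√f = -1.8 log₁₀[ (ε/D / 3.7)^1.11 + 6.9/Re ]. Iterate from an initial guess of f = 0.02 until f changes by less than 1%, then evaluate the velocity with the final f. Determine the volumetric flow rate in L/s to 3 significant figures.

Q ≈ 9.84 L/s

Rearranging Darcy-Weisbach: V = √(2·ΔP·D/(f·L·ρ)). With ε/D = 0.00037/0.13 = 0.00285, iterate starting from f = 0.02:
  f = 0.02 → V = √(2·1.97e+04·0.13/(0.02·331·854)) = 0.9518 m/s; Re = ρVD/μ = 1.699e+04; f → 0.03167
  f = 0.03167 → V = 0.7564 m/s; Re = 1.35e+04; f → 0.03285
  f = 0.03285 → V = 0.7427 m/s; Re = 1.326e+04; f → 0.03295
Converged (Δf/f < 1%). With the final f = 0.03295: V = √(2·1.97e+04·0.13/(0.03295·331·854)) = 0.7415 m/s.
Q = V·A = 0.7415·(π/4·0.13²) = 0.009843 m³/s = 9.84 L/s.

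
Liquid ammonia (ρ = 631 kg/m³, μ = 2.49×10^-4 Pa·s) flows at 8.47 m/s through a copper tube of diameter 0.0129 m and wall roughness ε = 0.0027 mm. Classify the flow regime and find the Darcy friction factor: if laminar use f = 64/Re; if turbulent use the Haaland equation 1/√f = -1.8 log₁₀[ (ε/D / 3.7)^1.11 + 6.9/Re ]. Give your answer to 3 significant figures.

Re = ρVD/μ = 631·8.47·0.0129/0.000249 = 2.769e+05.
Re > 4000 → turbulent. ε/D = 2.7e-06/0.0129 = 0.000209; Haaland: 1/√f = -1.8 log₁₀[1.93e-05 + 2.49e-05] = 7.838, so f = 0.01628.

f ≈ 0.0163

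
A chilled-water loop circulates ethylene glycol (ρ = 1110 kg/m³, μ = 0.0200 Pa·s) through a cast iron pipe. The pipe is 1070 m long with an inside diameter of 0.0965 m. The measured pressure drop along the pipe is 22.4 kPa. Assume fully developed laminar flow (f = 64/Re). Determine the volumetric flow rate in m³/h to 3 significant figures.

Q ≈ 8.02 m³/h

For laminar flow, f = 64/Re with Re = ρVD/μ, so Darcy-Weisbach reduces to ΔP = 32μLV/D². Solving for V: V = ΔP·D²/(32μL) = 2.24e+04·(0.0965)²/(32·0.02·1070) = 0.3046 m/s.
Check: Re = ρVD/μ = 1110·0.3046·0.0965/0.02 = 1631 < 2300, so the laminar assumption holds.
Q = V·A = 0.3046·(π/4·0.0965²) = 0.002228 m³/s = 8.02 m³/h.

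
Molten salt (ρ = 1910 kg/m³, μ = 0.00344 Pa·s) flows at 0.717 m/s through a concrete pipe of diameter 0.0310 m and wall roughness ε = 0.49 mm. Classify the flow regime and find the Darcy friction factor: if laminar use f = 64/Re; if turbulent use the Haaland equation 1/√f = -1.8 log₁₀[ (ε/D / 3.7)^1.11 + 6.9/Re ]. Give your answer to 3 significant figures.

f ≈ 0.0479

Re = ρVD/μ = 1910·0.717·0.031/0.00344 = 1.234e+04.
Re > 4000 → turbulent. ε/D = 0.00049/0.031 = 0.0158; Haaland: 1/√f = -1.8 log₁₀[0.00234 + 0.000559] = 4.567, so f = 0.04795.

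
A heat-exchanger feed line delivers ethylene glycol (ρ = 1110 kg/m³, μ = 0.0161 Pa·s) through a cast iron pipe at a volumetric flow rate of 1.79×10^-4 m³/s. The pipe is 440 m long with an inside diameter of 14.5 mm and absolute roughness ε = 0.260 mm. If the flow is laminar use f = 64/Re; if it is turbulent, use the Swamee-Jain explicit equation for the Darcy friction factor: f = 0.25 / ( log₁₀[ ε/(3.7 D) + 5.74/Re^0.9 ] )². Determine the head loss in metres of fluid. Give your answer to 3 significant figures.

h_f ≈ 107 m

Cross-sectional area A = πD²/4 = π(0.0145)²/4 = 0.0001651 m²; mean velocity V = Q/A = 0.000179/0.0001651 = 1.084 m/s.
Reynolds number Re = ρVD/μ = 1110 · 1.084 · 0.0145 / 0.0161 = 1084.
Re < 2300 → laminar flow, so f = 64/Re = 64/1084 = 0.05906 (the turbulent correlation is not needed).
Darcy-Weisbach: ΔP = f(L/D)(ρV²/2) = 0.05906·(440/0.0145)·(1110·1.084²/2) = 0.05906·3.034e+04·652.1 = 1.169e+06 Pa.
Head loss h_f = ΔP/(ρg) = 1.169e+06/(1110·9.81) = 107 m.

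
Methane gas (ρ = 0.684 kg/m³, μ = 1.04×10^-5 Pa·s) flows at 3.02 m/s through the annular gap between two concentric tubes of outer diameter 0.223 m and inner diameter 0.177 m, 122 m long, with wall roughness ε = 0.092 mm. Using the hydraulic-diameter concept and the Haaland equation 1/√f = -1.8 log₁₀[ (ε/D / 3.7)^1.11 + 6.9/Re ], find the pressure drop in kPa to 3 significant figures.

Hydraulic diameter D_h = 4A/P = D_o - D_i = 0.223 - 0.177 = 0.046 m.
Re = ρVD_h/μ = 0.684·3.02·0.046/1.04e-05 = 9137.
ε/D_h = 9.2e-05/0.046 = 0.002; Haaland gives 1/√f = -1.8 log₁₀[0.000236+0.000755] = 5.407, so f = 0.03421.
ΔP = f(L/D_h)(ρV²/2) = 0.03421·122/0.046·3.119 = 283 Pa.
ΔP = 0.283 kPa.

ΔP ≈ 0.283 kPa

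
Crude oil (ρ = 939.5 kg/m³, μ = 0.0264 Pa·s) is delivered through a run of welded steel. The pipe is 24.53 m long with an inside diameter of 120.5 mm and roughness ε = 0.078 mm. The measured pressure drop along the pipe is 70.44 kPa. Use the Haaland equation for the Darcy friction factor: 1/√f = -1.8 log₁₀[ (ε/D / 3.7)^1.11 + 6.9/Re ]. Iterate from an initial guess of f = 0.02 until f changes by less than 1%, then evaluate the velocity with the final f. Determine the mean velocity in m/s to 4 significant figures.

V ≈ 5.300 m/s

Rearranging Darcy-Weisbach: V = √(2·ΔP·D/(f·L·ρ)). With ε/D = 7.8e-05/0.1205 = 0.000647, iterate starting from f = 0.02:
  f = 0.02 → V = √(2·7.044e+04·0.1205/(0.02·24.53·939.5)) = 6.069 m/s; Re = ρVD/μ = 2.602e+04; f → 0.02552
  f = 0.02552 → V = 5.373 m/s; Re = 2.304e+04; f → 0.02615
  f = 0.02615 → V = 5.307 m/s; Re = 2.276e+04; f → 0.02622
Converged (Δf/f < 1%). With the final f = 0.02622: V = √(2·7.044e+04·0.1205/(0.02622·24.53·939.5)) = 5.3 m/s.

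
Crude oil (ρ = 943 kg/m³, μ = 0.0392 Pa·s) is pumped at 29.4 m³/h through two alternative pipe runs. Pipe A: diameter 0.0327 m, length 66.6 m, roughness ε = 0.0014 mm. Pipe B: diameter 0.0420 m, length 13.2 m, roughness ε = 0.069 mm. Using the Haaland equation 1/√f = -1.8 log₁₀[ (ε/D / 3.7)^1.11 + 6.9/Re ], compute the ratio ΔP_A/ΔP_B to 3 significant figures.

ΔP_A/ΔP_B ≈ 15.7

Pipe A: V = Q/A = 0.008167/0.0008398 = 9.724 m/s; Re = 7649; ε/D = 4.28e-05; Haaland → f = 0.03333; ΔP_A = f(L/D)(ρV²/2) = 3.026e+06 Pa.
Pipe B: V = Q/A = 0.008167/0.001385 = 5.895 m/s; Re = 5956; ε/D = 0.00164; Haaland → f = 0.03747; ΔP_B = f(L/D)(ρV²/2) = 1.929e+05 Pa.
ΔP_A/ΔP_B = 3.026e+06/1.929e+05 = 15.7.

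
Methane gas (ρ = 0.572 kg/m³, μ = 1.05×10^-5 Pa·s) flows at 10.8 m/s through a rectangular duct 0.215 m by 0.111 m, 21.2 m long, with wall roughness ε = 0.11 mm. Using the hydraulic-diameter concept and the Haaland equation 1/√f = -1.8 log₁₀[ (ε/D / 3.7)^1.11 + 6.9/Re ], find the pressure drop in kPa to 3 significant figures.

Hydraulic diameter D_h = 4A/P = 4·(0.215·0.111)/(2·(0.215+0.111)) = 0.09546/0.652 = 0.1464 m.
Re = ρVD_h/μ = 0.572·10.8·0.1464/1.05e-05 = 8.614e+04.
ε/D_h = 0.00011/0.1464 = 0.000751; Haaland gives 1/√f = -1.8 log₁₀[7.97e-05+8.01e-05] = 6.834, so f = 0.02141.
ΔP = f(L/D_h)(ρV²/2) = 0.02141·21.2/0.1464·33.36 = 103.4 Pa.
ΔP = 0.103 kPa.

ΔP ≈ 0.103 kPa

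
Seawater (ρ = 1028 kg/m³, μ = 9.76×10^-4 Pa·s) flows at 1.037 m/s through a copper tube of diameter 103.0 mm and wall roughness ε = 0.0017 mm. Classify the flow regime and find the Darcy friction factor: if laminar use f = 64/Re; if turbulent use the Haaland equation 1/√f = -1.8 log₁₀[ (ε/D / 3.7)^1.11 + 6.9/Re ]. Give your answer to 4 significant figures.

Re = ρVD/μ = 1028·1.037·0.103/0.000976 = 1.125e+05.
Re > 4000 → turbulent. ε/D = 1.7e-06/0.103 = 1.65e-05; Haaland: 1/√f = -1.8 log₁₀[1.15e-06 + 6.13e-05] = 7.568, so f = 0.01746.

f ≈ 0.01746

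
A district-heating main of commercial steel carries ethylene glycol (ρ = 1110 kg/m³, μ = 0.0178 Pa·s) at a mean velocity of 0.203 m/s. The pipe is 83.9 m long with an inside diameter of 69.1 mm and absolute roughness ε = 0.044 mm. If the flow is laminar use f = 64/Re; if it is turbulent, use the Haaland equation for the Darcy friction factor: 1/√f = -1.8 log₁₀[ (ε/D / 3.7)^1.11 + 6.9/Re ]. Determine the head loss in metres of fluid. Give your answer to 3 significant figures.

Reynolds number Re = ρVD/μ = 1110 · 0.203 · 0.0691 / 0.0178 = 874.7.
Re < 2300 → laminar flow, so f = 64/Re = 64/874.7 = 0.07316 (the turbulent correlation is not needed).
Darcy-Weisbach: ΔP = f(L/D)(ρV²/2) = 0.07316·(83.9/0.0691)·(1110·0.203²/2) = 0.07316·1214·22.87 = 2032 Pa.
Head loss h_f = ΔP/(ρg) = 2032/(1110·9.81) = 0.187 m.

h_f ≈ 0.187 m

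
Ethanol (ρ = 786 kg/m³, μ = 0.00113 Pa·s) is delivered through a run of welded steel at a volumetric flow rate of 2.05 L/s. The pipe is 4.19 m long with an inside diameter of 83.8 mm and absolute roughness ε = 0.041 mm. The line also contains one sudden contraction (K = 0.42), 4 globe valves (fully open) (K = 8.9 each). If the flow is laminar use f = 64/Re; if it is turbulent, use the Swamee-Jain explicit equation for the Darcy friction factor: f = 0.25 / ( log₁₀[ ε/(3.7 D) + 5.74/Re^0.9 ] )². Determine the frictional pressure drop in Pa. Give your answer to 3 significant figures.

Q = 2.05 L/s = 2.05/1000 = 0.00205 m³/s.
Cross-sectional area A = πD²/4 = π(0.0838)²/4 = 0.005515 m²; mean velocity V = Q/A = 0.00205/0.005515 = 0.3717 m/s.
Reynolds number Re = ρVD/μ = 786 · 0.3717 · 0.0838 / 0.00113 = 2.167e+04.
Re > 4000 → turbulent. Relative roughness ε/D = 4.1e-05/0.0838 = 0.000489. Swamee-Jain: f = 0.25/(log₁₀[0.000489/3.7 + 5.74/2.167e+04^0.9])² = 0.25/(log₁₀[0.000132 + 0.000719])² = 0.25/(-3.07)² = 0.02653.
Total minor-loss coefficient ΣK = 1·0.42 + 4·8.9 = 36.
ΔP = [f·L/D + ΣK]·(ρV²/2) = [0.02653·4.19/0.0838 + 36]·(786·0.3717²/2) = [1.326 + 36]·54.29 = 2028 Pa.

ΔP ≈ 2030 Pa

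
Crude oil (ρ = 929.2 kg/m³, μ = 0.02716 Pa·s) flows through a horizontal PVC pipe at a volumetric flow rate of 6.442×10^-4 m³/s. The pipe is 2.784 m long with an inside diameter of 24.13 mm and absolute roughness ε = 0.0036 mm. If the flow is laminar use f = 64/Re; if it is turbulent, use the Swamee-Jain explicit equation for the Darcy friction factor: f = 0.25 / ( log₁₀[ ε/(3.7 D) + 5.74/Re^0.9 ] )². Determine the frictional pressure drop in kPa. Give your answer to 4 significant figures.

Cross-sectional area A = πD²/4 = π(0.02413)²/4 = 0.0004573 m²; mean velocity V = Q/A = 0.0006442/0.0004573 = 1.409 m/s.
Reynolds number Re = ρVD/μ = 929.2 · 1.409 · 0.02413 / 0.0272 = 1163.
Re < 2300 → laminar flow, so f = 64/Re = 64/1163 = 0.05503 (the turbulent correlation is not needed).
Darcy-Weisbach: ΔP = f(L/D)(ρV²/2) = 0.05503·(2.784/0.02413)·(929.2·1.409²/2) = 0.05503·115.4·922 = 5854 Pa.
ΔP = 5854 Pa = 5.854 kPa.

ΔP ≈ 5.854 kPa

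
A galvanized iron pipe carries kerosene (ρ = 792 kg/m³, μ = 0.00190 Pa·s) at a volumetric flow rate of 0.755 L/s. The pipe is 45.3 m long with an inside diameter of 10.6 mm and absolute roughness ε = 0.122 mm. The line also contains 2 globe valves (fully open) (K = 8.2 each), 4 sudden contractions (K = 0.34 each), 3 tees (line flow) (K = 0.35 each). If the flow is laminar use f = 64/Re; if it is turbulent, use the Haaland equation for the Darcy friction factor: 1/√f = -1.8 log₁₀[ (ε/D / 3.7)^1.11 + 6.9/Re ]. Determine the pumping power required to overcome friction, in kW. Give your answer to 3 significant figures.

Q = 0.755 L/s = 0.755/1000 = 0.000755 m³/s.
Cross-sectional area A = πD²/4 = π(0.0106)²/4 = 8.825e-05 m²; mean velocity V = Q/A = 0.000755/8.825e-05 = 8.555 m/s.
Reynolds number Re = ρVD/μ = 792 · 8.555 · 0.0106 / 0.0019 = 3.78e+04.
Re > 4000 → turbulent. Relative roughness ε/D = 0.000122/0.0106 = 0.0115. Haaland: 1/√f = -1.8 log₁₀[(0.0115/3.7)^1.11 + 6.9/3.78e+04] = -1.8 log₁₀[0.00165 + 0.000183] = 4.927, so f = 0.04119.
Total minor-loss coefficient ΣK = 2·8.2 + 4·0.34 + 3·0.35 = 18.8.
ΔP = [f·L/D + ΣK]·(ρV²/2) = [0.04119·45.3/0.0106 + 18.8]·(792·8.555²/2) = [176 + 18.8]·2.899e+04 = 5.648e+06 Pa.
Pumping power P = QΔP = 0.000755·5.648e+06 = 4264 W = 4.26 kW.

P ≈ 4.26 kW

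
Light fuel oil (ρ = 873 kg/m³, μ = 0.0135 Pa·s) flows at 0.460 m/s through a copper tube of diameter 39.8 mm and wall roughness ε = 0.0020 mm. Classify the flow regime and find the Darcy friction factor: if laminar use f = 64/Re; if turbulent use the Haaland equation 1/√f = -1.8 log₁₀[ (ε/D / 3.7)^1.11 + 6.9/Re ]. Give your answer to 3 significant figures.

f ≈ 0.0541

Re = ρVD/μ = 873·0.46·0.0398/0.0135 = 1184.
Re < 2300 → laminar, so f = 64/Re = 0.05406 (roughness is irrelevant in laminar flow).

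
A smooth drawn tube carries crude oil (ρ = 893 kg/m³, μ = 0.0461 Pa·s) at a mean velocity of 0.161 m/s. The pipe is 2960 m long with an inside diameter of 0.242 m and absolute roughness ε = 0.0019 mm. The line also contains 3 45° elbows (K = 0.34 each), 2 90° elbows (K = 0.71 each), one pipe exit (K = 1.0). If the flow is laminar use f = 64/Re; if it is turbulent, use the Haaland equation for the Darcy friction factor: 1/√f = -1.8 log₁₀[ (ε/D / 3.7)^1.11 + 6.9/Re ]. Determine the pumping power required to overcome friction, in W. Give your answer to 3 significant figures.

Reynolds number Re = ρVD/μ = 893 · 0.161 · 0.242 / 0.0461 = 754.7.
Re < 2300 → laminar flow, so f = 64/Re = 64/754.7 = 0.0848 (the turbulent correlation is not needed).
Total minor-loss coefficient ΣK = 3·0.34 + 2·0.71 + 1·1 = 3.44.
ΔP = [f·L/D + ΣK]·(ρV²/2) = [0.0848·2960/0.242 + 3.44]·(893·0.161²/2) = [1037 + 3.44]·11.57 = 1.204e+04 Pa.
Q = V·A = 0.161·0.046 = 0.007405 m³/s.
Pumping power P = QΔP = 0.007405·1.204e+04 = 89.19 W = 89.2 W.

P ≈ 89.2 W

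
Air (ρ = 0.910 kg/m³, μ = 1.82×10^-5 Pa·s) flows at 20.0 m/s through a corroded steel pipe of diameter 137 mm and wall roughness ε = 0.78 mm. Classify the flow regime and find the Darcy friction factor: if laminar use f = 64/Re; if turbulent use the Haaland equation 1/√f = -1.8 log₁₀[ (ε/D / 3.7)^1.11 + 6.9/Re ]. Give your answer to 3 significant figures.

f ≈ 0.0322

Re = ρVD/μ = 0.91·20·0.137/1.82e-05 = 1.37e+05.
Re > 4000 → turbulent. ε/D = 0.00078/0.137 = 0.00569; Haaland: 1/√f = -1.8 log₁₀[0.000755 + 5.04e-05] = 5.57, so f = 0.03224.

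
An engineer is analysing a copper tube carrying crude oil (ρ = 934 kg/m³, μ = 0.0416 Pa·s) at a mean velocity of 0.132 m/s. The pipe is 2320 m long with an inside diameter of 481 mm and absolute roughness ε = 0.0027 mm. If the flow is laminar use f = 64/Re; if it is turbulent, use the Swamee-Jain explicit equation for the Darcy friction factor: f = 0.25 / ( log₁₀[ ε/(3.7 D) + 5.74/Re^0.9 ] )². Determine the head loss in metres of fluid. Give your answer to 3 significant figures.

Reynolds number Re = ρVD/μ = 934 · 0.132 · 0.481 / 0.0416 = 1426.
Re < 2300 → laminar flow, so f = 64/Re = 64/1426 = 0.0449 (the turbulent correlation is not needed).
Darcy-Weisbach: ΔP = f(L/D)(ρV²/2) = 0.0449·(2320/0.481)·(934·0.132²/2) = 0.0449·4823·8.137 = 1762 Pa.
Head loss h_f = ΔP/(ρg) = 1762/(934·9.81) = 0.192 m.

h_f ≈ 0.192 m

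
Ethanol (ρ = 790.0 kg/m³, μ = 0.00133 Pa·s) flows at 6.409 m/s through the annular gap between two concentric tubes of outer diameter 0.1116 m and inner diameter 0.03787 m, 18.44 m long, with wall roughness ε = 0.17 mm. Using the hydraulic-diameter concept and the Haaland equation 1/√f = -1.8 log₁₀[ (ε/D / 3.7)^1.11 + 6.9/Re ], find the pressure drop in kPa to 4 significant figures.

Hydraulic diameter D_h = 4A/P = D_o - D_i = 0.1116 - 0.03787 = 0.07373 m.
Re = ρVD_h/μ = 790·6.409·0.07373/0.00133 = 2.807e+05.
ε/D_h = 0.00017/0.07373 = 0.00231; Haaland gives 1/√f = -1.8 log₁₀[0.000277+2.46e-05] = 6.338, so f = 0.0249.
ΔP = f(L/D_h)(ρV²/2) = 0.0249·18.44/0.07373·1.622e+04 = 1.01e+05 Pa.
ΔP = 101.0 kPa.

ΔP ≈ 101.0 kPa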